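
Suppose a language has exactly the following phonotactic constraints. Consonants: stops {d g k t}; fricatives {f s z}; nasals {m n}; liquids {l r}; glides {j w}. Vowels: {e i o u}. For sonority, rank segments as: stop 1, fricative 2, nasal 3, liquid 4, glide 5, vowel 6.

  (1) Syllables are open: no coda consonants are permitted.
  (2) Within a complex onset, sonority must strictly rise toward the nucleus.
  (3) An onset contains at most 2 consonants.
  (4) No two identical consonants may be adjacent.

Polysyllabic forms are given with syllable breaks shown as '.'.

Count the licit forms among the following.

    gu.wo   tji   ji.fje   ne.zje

4

gu.wo — σ1 onset /g/, coda /∅/ ok; σ2 onset /w/, coda /∅/ ok → licit
tji — σ1 onset /tj/ (1→5 rises), coda /∅/ ok → licit
ji.fje — σ1 onset /j/, coda /∅/ ok; σ2 onset /fj/ (2→5 rises), coda /∅/ ok → licit
ne.zje — σ1 onset /n/, coda /∅/ ok; σ2 onset /zj/ (2→5 rises), coda /∅/ ok → licit
Licit: gu.wo, tji, ji.fje, ne.zje → 4.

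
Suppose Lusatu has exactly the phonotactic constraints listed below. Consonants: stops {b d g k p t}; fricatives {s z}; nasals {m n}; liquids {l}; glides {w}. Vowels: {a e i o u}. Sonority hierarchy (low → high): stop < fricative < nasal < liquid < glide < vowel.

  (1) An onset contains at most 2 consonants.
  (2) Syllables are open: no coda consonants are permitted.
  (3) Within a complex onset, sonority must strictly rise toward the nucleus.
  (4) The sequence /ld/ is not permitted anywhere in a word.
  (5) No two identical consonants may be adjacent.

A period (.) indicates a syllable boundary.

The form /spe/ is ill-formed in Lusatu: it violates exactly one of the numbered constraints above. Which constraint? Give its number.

/spe/: syllable 1 onset /sp/: /s/ (fricative, 2) → /p/ (stop, 1) does not rise.
This is a violation of constraint 3: "Within a complex onset, sonority must strictly rise toward the nucleus."
The remaining constraints (1, 2, 4, 5) are satisfied.

3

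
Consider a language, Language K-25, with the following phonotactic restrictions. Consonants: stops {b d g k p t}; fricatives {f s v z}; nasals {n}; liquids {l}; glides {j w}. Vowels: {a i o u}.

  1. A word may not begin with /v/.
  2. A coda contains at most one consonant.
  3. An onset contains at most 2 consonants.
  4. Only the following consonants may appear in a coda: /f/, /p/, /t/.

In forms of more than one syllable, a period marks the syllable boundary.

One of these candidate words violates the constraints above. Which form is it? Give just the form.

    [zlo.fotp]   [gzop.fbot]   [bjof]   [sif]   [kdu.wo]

[zlo.fotp]

[zlo.fotp] — violates constraint 2: syllable 2 coda /tp/ has 2 consonants (> 1) → illicit
[gzop.fbot] — σ1 onset /gz/ (2C), coda /p/ ok; σ2 onset /fb/ (2C), coda /t/ ok → licit
[bjof] — σ1 onset /bj/ (2C), coda /f/ ok → licit
[sif] — σ1 onset /s/, coda /f/ ok → licit
[kdu.wo] — σ1 onset /kd/ (2C), coda /∅/ ok; σ2 onset /w/, coda /∅/ ok → licit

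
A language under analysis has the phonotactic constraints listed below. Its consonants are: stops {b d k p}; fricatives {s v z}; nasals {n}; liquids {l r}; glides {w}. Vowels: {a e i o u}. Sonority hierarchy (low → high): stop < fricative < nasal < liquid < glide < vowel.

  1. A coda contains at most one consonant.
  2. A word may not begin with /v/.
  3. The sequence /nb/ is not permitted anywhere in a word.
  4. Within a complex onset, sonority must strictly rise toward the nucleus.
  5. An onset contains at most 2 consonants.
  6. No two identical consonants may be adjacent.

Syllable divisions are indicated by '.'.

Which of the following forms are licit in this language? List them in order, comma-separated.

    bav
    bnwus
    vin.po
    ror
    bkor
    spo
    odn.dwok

bav — σ1 onset /b/, coda /v/ ok → licit
bnwus — violates constraint 5: syllable 1 onset /bnw/ has 3 consonants (> 2) → illicit
vin.po — violates constraint 2: word begins with /v/ → illicit
ror — σ1 onset /r/, coda /r/ ok → licit
bkor — violates constraint 4: syllable 1 onset /bk/: /b/ (stop, 1) → /k/ (stop, 1) does not rise → illicit
spo — violates constraint 4: syllable 1 onset /sp/: /s/ (fricative, 2) → /p/ (stop, 1) does not rise → illicit
odn.dwok — violates constraint 1: syllable 1 coda /dn/ has 2 consonants (> 1) → illicit

bav, ror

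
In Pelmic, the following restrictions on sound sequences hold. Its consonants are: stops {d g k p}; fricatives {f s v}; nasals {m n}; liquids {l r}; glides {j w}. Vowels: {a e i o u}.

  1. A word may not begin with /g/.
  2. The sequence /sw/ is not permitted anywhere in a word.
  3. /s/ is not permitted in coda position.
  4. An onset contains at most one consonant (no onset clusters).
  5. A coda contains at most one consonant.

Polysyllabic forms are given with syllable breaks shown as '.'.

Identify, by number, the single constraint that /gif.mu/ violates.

/gif.mu/: word begins with /g/.
This is a violation of constraint 1: "A word may not begin with /g/."
The remaining constraints (2, 3, 4, 5) are satisfied.

1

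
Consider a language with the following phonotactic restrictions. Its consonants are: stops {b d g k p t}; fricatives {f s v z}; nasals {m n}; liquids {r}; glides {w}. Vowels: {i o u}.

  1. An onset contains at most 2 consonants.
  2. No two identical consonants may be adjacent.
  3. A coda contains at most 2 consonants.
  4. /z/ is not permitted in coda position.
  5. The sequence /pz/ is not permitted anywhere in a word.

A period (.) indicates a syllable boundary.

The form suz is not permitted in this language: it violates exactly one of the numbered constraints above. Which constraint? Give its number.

4

suz: syllable 1 coda contains /z/.
This is a violation of constraint 4: "/z/ is not permitted in coda position."
The remaining constraints (1, 2, 3, 5) are satisfied.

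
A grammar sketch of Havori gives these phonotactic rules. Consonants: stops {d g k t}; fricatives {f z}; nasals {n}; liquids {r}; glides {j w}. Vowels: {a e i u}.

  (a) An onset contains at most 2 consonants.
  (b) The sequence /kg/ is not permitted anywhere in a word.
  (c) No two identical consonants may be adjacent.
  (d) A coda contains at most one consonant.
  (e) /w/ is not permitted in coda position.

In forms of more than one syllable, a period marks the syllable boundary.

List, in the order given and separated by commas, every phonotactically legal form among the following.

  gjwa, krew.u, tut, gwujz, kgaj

tut

gjwa — violates constraint (a): syllable 1 onset /gjw/ has 3 consonants (> 2) → phonotactically illegal
krew.u — violates constraint (e): syllable 1 coda contains /w/ → phonotactically illegal
tut — σ1 onset /t/, coda /t/ ok → phonotactically legal
gwujz — violates constraint (d): syllable 1 coda /jz/ has 2 consonants (> 1) → phonotactically illegal
kgaj — violates constraint (b): contains banned sequence /kg/ → phonotactically illegal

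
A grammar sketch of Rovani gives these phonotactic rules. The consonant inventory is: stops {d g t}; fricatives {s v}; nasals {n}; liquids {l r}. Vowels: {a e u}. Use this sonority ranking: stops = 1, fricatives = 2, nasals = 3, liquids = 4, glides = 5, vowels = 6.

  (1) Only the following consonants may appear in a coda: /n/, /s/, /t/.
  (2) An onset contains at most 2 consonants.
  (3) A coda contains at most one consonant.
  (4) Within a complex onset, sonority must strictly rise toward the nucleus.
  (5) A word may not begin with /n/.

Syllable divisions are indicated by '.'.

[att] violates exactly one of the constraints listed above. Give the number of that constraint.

[att]: syllable 1 coda /tt/ has 2 consonants (> 1).
This is a violation of constraint 3: "A coda contains at most one consonant."
The remaining constraints (1, 2, 4, 5) are satisfied.

3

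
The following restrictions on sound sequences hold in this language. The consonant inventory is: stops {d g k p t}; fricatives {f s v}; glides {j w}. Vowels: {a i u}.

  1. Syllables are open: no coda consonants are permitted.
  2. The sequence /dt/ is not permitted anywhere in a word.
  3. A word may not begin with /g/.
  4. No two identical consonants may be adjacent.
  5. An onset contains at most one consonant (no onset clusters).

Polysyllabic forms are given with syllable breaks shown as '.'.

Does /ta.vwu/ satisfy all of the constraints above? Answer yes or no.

no

/ta.vwu/ — violates constraint 5: syllable 2 onset /vw/ has 2 consonants (> 1) → not permitted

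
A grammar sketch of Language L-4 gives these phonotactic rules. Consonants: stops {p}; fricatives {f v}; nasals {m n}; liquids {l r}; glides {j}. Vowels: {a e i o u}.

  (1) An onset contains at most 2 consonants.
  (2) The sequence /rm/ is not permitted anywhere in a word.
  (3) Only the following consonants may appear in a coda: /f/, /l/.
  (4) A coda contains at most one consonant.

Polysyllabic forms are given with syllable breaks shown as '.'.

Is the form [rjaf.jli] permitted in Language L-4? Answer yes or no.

[rjaf.jli] — σ1 onset /rj/ (2C), coda /f/ ok; σ2 onset /jl/ (2C), coda /∅/ ok → permitted

yes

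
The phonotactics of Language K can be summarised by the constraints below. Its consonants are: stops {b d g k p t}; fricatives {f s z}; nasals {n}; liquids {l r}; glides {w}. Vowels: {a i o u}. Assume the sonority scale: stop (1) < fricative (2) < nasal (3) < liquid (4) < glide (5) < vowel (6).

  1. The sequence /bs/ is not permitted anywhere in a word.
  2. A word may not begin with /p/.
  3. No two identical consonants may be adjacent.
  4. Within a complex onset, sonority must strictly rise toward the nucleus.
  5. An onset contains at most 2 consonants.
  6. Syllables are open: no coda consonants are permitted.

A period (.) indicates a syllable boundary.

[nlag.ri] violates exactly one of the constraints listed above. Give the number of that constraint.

6

[nlag.ri]: syllable 1 coda /g/ has 1 consonant (> 0).
This is a violation of constraint 6: "Syllables are open: no coda consonants are permitted."
The remaining constraints (1, 2, 3, 4, 5) are satisfied.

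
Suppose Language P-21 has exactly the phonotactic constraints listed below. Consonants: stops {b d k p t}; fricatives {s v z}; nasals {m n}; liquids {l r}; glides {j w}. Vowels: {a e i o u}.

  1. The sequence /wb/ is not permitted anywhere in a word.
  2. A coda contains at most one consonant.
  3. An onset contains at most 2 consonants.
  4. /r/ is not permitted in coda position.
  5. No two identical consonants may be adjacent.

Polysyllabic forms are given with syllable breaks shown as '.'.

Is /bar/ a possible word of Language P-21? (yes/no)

/bar/ — violates constraint 4: syllable 1 coda contains /r/ → not permitted

no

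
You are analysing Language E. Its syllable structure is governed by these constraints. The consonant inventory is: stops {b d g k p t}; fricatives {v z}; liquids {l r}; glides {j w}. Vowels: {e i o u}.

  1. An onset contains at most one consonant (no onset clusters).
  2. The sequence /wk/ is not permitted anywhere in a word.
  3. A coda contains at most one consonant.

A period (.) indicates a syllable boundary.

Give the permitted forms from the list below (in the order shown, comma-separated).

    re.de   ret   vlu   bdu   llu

re.de — σ1 onset /r/, coda /∅/ ok; σ2 onset /d/, coda /∅/ ok → permitted
ret — σ1 onset /r/, coda /t/ ok → permitted
vlu — violates constraint 1: syllable 1 onset /vl/ has 2 consonants (> 1) → not permitted
bdu — violates constraint 1: syllable 1 onset /bd/ has 2 consonants (> 1) → not permitted
llu — violates constraint 1: syllable 1 onset /ll/ has 2 consonants (> 1) → not permitted

re.de, ret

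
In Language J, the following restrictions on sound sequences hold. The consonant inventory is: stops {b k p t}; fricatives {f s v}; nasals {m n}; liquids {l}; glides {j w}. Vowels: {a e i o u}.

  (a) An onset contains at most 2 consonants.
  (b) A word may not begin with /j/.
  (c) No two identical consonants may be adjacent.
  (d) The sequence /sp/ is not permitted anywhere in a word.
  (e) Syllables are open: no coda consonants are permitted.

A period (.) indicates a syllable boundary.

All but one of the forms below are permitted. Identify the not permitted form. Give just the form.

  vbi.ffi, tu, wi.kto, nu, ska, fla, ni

vbi.ffi — violates constraint (c): adjacent identical consonants /ff/ → not permitted
tu — σ1 onset /t/, coda /∅/ ok → permitted
wi.kto — σ1 onset /w/, coda /∅/ ok; σ2 onset /kt/ (2C), coda /∅/ ok → permitted
nu — σ1 onset /n/, coda /∅/ ok → permitted
ska — σ1 onset /sk/ (2C), coda /∅/ ok → permitted
fla — σ1 onset /fl/ (2C), coda /∅/ ok → permitted
ni — σ1 onset /n/, coda /∅/ ok → permitted

vbi.ffi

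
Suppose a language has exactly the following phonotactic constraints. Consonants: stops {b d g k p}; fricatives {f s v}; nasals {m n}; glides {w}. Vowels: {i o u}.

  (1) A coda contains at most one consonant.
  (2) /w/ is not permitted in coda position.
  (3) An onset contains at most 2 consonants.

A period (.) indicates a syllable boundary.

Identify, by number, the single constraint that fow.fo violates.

2

fow.fo: syllable 1 coda contains /w/.
This is a violation of constraint 2: "/w/ is not permitted in coda position."
The remaining constraints (1, 3) are satisfied.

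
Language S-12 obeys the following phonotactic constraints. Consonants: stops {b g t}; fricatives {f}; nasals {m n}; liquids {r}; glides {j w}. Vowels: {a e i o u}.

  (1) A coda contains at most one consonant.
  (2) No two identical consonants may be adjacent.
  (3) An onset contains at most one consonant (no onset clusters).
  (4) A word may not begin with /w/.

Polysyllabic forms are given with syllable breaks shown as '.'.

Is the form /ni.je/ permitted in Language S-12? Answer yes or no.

yes

/ni.je/ — σ1 onset /n/, coda /∅/ ok; σ2 onset /j/, coda /∅/ ok → permitted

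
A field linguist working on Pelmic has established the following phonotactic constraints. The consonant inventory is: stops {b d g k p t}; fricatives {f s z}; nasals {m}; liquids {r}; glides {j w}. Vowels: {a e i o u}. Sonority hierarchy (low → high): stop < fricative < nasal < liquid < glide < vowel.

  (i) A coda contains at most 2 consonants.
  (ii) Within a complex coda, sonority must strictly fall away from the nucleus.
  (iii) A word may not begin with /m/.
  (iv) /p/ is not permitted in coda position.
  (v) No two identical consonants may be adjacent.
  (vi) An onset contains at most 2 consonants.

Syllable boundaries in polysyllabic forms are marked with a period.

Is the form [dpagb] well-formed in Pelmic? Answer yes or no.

[dpagb] — violates constraint (ii): syllable 1 coda /gb/: /g/ (stop, 1) → /b/ (stop, 1) does not fall → ill-formed

no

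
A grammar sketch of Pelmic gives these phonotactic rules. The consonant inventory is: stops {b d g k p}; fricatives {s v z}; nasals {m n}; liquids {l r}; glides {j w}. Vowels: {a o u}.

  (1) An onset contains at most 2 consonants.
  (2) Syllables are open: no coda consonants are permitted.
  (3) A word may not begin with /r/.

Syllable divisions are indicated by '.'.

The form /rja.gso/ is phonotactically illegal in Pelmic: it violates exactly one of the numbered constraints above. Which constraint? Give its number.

/rja.gso/: word begins with /r/.
This is a violation of constraint 3: "A word may not begin with /r/."
The remaining constraints (1, 2) are satisfied.

3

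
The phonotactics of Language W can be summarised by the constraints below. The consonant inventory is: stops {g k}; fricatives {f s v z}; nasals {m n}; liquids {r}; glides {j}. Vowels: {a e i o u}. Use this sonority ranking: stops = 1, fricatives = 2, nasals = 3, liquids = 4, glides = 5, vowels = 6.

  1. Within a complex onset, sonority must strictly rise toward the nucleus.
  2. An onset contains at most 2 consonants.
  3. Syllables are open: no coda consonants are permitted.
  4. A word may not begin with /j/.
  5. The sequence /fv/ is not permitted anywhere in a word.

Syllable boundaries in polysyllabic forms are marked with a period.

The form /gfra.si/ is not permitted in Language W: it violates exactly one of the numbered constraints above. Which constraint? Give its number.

2

/gfra.si/: syllable 1 onset /gfr/ has 3 consonants (> 2).
This is a violation of constraint 2: "An onset contains at most 2 consonants."
The remaining constraints (1, 3, 4, 5) are satisfied.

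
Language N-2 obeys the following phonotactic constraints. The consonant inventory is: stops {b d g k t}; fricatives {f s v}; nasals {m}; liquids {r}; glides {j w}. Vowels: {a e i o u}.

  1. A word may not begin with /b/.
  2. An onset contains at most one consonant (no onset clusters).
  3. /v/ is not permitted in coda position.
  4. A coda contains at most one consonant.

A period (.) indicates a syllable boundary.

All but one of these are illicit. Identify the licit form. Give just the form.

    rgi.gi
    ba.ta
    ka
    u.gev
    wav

rgi.gi — violates constraint 2: syllable 1 onset /rg/ has 2 consonants (> 1) → illicit
ba.ta — violates constraint 1: word begins with /b/ → illicit
ka — σ1 onset /k/, coda /∅/ ok → licit
u.gev — violates constraint 3: syllable 2 coda contains /v/ → illicit
wav — violates constraint 3: syllable 1 coda contains /v/ → illicit

ka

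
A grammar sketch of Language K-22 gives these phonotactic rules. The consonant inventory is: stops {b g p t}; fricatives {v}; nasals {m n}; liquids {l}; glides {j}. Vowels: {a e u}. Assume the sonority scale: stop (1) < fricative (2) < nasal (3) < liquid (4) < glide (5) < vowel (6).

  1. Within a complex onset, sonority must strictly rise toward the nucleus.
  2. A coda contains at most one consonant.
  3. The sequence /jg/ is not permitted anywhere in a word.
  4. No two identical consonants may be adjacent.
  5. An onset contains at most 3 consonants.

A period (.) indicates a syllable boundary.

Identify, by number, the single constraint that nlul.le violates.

4

nlul.le: adjacent identical consonants /ll/.
This is a violation of constraint 4: "No two identical consonants may be adjacent."
The remaining constraints (1, 2, 3, 5) are satisfied.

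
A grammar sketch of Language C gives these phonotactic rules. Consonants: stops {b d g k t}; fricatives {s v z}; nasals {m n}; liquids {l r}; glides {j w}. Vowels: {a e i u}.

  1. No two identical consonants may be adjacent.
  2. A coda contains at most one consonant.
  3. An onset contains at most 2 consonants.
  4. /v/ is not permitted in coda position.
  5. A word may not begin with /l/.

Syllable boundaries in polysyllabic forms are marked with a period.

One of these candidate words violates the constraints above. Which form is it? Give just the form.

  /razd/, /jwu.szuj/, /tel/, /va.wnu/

/razd/

/razd/ — violates constraint 2: syllable 1 coda /zd/ has 2 consonants (> 1) → ill-formed
/jwu.szuj/ — σ1 onset /jw/ (2C), coda /∅/ ok; σ2 onset /sz/ (2C), coda /j/ ok → well-formed
/tel/ — σ1 onset /t/, coda /l/ ok → well-formed
/va.wnu/ — σ1 onset /v/, coda /∅/ ok; σ2 onset /wn/ (2C), coda /∅/ ok → well-formed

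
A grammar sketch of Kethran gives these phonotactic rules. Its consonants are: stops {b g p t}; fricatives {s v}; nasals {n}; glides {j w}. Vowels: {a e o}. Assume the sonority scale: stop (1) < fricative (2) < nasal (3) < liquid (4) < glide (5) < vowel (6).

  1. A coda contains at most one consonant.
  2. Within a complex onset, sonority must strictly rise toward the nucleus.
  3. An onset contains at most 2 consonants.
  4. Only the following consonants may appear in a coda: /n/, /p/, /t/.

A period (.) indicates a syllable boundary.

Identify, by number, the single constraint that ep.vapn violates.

ep.vapn: syllable 2 coda /pn/ has 2 consonants (> 1).
This is a violation of constraint 1: "A coda contains at most one consonant."
The remaining constraints (2, 3, 4) are satisfied.

1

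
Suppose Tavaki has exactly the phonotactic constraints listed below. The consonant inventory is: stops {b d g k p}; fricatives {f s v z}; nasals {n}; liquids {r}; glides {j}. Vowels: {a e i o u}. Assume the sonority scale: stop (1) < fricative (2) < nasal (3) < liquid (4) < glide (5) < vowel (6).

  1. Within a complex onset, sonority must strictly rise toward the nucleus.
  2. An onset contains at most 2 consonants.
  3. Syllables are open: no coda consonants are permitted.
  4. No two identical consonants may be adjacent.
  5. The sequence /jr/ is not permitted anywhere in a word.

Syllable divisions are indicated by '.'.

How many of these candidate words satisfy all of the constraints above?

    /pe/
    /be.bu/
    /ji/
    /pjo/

4

/pe/ — σ1 onset /p/, coda /∅/ ok → permitted
/be.bu/ — σ1 onset /b/, coda /∅/ ok; σ2 onset /b/, coda /∅/ ok → permitted
/ji/ — σ1 onset /j/, coda /∅/ ok → permitted
/pjo/ — σ1 onset /pj/ (1→5 rises), coda /∅/ ok → permitted
Permitted: /pe/, /be.bu/, /ji/, /pjo/ → 4.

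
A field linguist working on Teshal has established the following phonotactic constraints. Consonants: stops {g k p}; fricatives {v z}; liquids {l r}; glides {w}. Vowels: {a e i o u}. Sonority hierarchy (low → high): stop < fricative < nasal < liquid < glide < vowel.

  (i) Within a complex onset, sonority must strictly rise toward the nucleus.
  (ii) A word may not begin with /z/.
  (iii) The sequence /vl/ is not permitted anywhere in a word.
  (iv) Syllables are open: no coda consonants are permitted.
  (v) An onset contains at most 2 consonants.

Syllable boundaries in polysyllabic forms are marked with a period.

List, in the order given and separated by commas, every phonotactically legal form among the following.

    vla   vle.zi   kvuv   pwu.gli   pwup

pwu.gli

vla — violates constraint (iii): contains banned sequence /vl/ → phonotactically illegal
vle.zi — violates constraint (iii): contains banned sequence /vl/ → phonotactically illegal
kvuv — violates constraint (iv): syllable 1 coda /v/ has 1 consonant (> 0) → phonotactically illegal
pwu.gli — σ1 onset /pw/ (1→5 rises), coda /∅/ ok; σ2 onset /gl/ (1→4 rises), coda /∅/ ok → phonotactically legal
pwup — violates constraint (iv): syllable 1 coda /p/ has 1 consonant (> 0) → phonotactically illegal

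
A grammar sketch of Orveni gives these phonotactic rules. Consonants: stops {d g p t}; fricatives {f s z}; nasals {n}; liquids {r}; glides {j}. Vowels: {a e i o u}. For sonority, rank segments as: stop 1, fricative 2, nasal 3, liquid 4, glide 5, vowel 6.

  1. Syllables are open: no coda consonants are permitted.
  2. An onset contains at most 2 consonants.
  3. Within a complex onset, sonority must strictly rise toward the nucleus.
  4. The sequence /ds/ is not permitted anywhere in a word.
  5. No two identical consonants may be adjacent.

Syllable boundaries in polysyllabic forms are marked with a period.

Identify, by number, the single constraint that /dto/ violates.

/dto/: syllable 1 onset /dt/: /d/ (stop, 1) → /t/ (stop, 1) does not rise.
This is a violation of constraint 3: "Within a complex onset, sonority must strictly rise toward the nucleus."
The remaining constraints (1, 2, 4, 5) are satisfied.

3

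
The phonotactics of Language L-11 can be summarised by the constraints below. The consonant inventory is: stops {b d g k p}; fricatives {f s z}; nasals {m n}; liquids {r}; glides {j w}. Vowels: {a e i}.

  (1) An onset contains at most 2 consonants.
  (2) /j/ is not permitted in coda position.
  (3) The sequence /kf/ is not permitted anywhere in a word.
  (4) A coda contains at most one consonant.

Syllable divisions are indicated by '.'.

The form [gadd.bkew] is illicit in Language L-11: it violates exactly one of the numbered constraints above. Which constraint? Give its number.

4

[gadd.bkew]: syllable 1 coda /dd/ has 2 consonants (> 1).
This is a violation of constraint 4: "A coda contains at most one consonant."
The remaining constraints (1, 2, 3) are satisfied.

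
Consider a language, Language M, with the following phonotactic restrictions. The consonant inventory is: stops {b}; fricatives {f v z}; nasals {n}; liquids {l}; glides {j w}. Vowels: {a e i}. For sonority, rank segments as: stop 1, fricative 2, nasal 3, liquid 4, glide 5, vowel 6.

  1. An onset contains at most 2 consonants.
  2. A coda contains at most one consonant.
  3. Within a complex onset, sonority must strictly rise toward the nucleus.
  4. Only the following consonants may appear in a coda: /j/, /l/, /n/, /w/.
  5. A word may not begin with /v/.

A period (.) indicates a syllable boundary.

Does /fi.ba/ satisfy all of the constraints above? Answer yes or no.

/fi.ba/ — σ1 onset /f/, coda /∅/ ok; σ2 onset /b/, coda /∅/ ok → licit

yes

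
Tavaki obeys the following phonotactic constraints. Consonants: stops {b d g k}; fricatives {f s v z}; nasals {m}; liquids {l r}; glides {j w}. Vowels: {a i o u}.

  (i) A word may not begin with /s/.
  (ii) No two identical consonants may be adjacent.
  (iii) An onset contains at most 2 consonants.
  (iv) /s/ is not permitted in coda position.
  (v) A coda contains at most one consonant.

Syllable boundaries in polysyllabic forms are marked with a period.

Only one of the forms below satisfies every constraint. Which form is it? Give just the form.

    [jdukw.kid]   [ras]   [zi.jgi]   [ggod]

[jdukw.kid] — violates constraint (v): syllable 1 coda /kw/ has 2 consonants (> 1) → phonotactically illegal
[ras] — violates constraint (iv): syllable 1 coda contains /s/ → phonotactically illegal
[zi.jgi] — σ1 onset /z/, coda /∅/ ok; σ2 onset /jg/ (2C), coda /∅/ ok → phonotactically legal
[ggod] — violates constraint (ii): adjacent identical consonants /gg/ → phonotactically illegal

[zi.jgi]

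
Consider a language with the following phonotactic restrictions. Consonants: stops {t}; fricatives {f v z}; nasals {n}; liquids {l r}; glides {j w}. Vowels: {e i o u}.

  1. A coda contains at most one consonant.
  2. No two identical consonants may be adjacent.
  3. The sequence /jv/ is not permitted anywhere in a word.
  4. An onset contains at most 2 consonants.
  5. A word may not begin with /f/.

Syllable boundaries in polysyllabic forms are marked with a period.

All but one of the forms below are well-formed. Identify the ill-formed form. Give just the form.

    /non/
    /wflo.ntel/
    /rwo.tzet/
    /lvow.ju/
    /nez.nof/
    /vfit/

/wflo.ntel/

/non/ — σ1 onset /n/, coda /n/ ok → well-formed
/wflo.ntel/ — violates constraint 4: syllable 1 onset /wfl/ has 3 consonants (> 2) → ill-formed
/rwo.tzet/ — σ1 onset /rw/ (2C), coda /∅/ ok; σ2 onset /tz/ (2C), coda /t/ ok → well-formed
/lvow.ju/ — σ1 onset /lv/ (2C), coda /w/ ok; σ2 onset /j/, coda /∅/ ok → well-formed
/nez.nof/ — σ1 onset /n/, coda /z/ ok; σ2 onset /n/, coda /f/ ok → well-formed
/vfit/ — σ1 onset /vf/ (2C), coda /t/ ok → well-formed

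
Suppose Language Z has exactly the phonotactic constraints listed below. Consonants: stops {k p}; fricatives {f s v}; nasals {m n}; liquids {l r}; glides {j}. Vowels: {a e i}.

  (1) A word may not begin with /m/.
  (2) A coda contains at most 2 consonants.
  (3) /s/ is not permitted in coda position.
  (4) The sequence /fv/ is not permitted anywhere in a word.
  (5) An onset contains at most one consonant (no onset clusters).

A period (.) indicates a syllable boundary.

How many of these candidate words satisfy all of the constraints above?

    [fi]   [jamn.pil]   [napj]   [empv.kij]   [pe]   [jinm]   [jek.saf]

6

[fi] — σ1 onset /f/, coda /∅/ ok → well-formed
[jamn.pil] — σ1 onset /j/, coda /mn/ (2C) ok; σ2 onset /p/, coda /l/ ok → well-formed
[napj] — σ1 onset /n/, coda /pj/ (2C) ok → well-formed
[empv.kij] — violates constraint 2: syllable 1 coda /mpv/ has 3 consonants (> 2) → ill-formed
[pe] — σ1 onset /p/, coda /∅/ ok → well-formed
[jinm] — σ1 onset /j/, coda /nm/ (2C) ok → well-formed
[jek.saf] — σ1 onset /j/, coda /k/ ok; σ2 onset /s/, coda /f/ ok → well-formed
Well-formed: [fi], [jamn.pil], [napj], [pe], [jinm], [jek.saf] → 6.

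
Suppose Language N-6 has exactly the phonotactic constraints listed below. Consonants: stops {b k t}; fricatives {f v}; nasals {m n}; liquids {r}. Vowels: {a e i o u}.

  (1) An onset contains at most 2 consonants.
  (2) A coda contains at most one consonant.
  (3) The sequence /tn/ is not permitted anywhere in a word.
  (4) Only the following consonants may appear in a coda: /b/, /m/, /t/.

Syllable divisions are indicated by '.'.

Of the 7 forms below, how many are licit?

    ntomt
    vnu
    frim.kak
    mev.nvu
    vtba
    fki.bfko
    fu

2

ntomt — violates constraint 2: syllable 1 coda /mt/ has 2 consonants (> 1) → illicit
vnu — σ1 onset /vn/ (2C), coda /∅/ ok → licit
frim.kak — violates constraint 4: syllable 2 coda contains /k/, which is not a licensed coda consonant → illicit
mev.nvu — violates constraint 4: syllable 1 coda contains /v/, which is not a licensed coda consonant → illicit
vtba — violates constraint 1: syllable 1 onset /vtb/ has 3 consonants (> 2) → illicit
fki.bfko — violates constraint 1: syllable 2 onset /bfk/ has 3 consonants (> 2) → illicit
fu — σ1 onset /f/, coda /∅/ ok → licit
Licit: vnu, fu → 2.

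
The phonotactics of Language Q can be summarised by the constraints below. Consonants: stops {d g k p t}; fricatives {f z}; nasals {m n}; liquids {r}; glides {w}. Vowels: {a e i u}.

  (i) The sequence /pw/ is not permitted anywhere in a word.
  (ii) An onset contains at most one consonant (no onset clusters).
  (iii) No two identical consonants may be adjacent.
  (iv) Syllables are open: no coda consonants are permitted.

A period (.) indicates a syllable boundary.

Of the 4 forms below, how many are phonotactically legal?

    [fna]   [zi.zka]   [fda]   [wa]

[fna] — violates constraint (ii): syllable 1 onset /fn/ has 2 consonants (> 1) → phonotactically illegal
[zi.zka] — violates constraint (ii): syllable 2 onset /zk/ has 2 consonants (> 1) → phonotactically illegal
[fda] — violates constraint (ii): syllable 1 onset /fd/ has 2 consonants (> 1) → phonotactically illegal
[wa] — σ1 onset /w/, coda /∅/ ok → phonotactically legal
Phonotactically legal: [wa] → 1.

1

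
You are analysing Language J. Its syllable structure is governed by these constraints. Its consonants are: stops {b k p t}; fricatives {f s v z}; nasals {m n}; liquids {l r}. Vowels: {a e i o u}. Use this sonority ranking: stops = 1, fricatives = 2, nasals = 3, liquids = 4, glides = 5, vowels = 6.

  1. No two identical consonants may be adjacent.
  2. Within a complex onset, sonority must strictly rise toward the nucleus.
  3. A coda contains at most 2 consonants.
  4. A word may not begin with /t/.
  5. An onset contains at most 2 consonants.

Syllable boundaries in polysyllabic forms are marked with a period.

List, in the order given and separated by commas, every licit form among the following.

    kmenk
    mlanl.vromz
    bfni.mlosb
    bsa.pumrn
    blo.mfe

kmenk — σ1 onset /km/ (1→3 rises), coda /nk/ (2C) ok → licit
mlanl.vromz — σ1 onset /ml/ (3→4 rises), coda /nl/ (2C) ok; σ2 onset /vr/ (2→4 rises), coda /mz/ (2C) ok → licit
bfni.mlosb — violates constraint 5: syllable 1 onset /bfn/ has 3 consonants (> 2) → illicit
bsa.pumrn — violates constraint 3: syllable 2 coda /mrn/ has 3 consonants (> 2) → illicit
blo.mfe — violates constraint 2: syllable 2 onset /mf/: /m/ (nasal, 3) → /f/ (fricative, 2) does not rise → illicit

kmenk, mlanl.vromz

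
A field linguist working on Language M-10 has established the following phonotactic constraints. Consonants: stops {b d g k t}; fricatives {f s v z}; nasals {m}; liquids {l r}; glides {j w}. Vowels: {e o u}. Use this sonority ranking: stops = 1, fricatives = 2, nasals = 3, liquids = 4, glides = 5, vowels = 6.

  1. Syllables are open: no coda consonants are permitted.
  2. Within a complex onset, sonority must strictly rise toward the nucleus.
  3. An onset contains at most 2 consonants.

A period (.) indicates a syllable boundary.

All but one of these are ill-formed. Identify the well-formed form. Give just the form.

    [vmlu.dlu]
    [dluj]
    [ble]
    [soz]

[ble]

[vmlu.dlu] — violates constraint 3: syllable 1 onset /vml/ has 3 consonants (> 2) → ill-formed
[dluj] — violates constraint 1: syllable 1 coda /j/ has 1 consonant (> 0) → ill-formed
[ble] — σ1 onset /bl/ (1→4 rises), coda /∅/ ok → well-formed
[soz] — violates constraint 1: syllable 1 coda /z/ has 1 consonant (> 0) → ill-formed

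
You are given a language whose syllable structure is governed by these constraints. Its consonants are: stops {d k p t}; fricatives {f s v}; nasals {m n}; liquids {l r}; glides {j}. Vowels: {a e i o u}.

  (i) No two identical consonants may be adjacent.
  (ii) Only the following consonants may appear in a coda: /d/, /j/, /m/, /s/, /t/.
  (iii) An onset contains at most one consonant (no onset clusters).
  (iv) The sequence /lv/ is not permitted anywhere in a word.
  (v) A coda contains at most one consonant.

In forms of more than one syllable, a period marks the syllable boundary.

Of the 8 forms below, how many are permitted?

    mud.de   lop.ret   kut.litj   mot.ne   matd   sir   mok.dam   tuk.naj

mud.de — violates constraint (i): adjacent identical consonants /dd/ → not permitted
lop.ret — violates constraint (ii): syllable 1 coda contains /p/, which is not a licensed coda consonant → not permitted
kut.litj — violates constraint (v): syllable 2 coda /tj/ has 2 consonants (> 1) → not permitted
mot.ne — σ1 onset /m/, coda /t/ ok; σ2 onset /n/, coda /∅/ ok → permitted
matd — violates constraint (v): syllable 1 coda /td/ has 2 consonants (> 1) → not permitted
sir — violates constraint (ii): syllable 1 coda contains /r/, which is not a licensed coda consonant → not permitted
mok.dam — violates constraint (ii): syllable 1 coda contains /k/, which is not a licensed coda consonant → not permitted
tuk.naj — violates constraint (ii): syllable 1 coda contains /k/, which is not a licensed coda consonant → not permitted
Permitted: mot.ne → 1.

1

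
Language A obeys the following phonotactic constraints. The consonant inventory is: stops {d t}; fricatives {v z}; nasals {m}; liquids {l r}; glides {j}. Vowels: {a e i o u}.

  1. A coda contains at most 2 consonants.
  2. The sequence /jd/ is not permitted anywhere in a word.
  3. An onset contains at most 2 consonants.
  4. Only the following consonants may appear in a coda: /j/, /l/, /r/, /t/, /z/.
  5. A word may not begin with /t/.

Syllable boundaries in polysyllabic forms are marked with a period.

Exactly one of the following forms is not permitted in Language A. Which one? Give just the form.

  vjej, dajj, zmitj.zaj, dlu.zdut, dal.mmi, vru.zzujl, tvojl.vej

tvojl.vej

vjej — σ1 onset /vj/ (2C), coda /j/ ok → permitted
dajj — σ1 onset /d/, coda /jj/ (2C) ok → permitted
zmitj.zaj — σ1 onset /zm/ (2C), coda /tj/ (2C) ok; σ2 onset /z/, coda /j/ ok → permitted
dlu.zdut — σ1 onset /dl/ (2C), coda /∅/ ok; σ2 onset /zd/ (2C), coda /t/ ok → permitted
dal.mmi — σ1 onset /d/, coda /l/ ok; σ2 onset /mm/ (2C), coda /∅/ ok → permitted
vru.zzujl — σ1 onset /vr/ (2C), coda /∅/ ok; σ2 onset /zz/ (2C), coda /jl/ (2C) ok → permitted
tvojl.vej — violates constraint 5: word begins with /t/ → not permitted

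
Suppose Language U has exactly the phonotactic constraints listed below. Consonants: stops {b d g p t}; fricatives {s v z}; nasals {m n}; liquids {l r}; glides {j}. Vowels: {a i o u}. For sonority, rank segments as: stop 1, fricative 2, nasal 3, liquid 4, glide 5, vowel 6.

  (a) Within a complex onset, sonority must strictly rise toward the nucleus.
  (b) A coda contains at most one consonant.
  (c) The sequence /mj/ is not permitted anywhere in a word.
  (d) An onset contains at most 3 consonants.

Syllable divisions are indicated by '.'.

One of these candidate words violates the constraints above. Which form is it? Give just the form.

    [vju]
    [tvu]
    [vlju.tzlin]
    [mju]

[vju] — σ1 onset /vj/ (2→5 rises), coda /∅/ ok → permitted
[tvu] — σ1 onset /tv/ (1→2 rises), coda /∅/ ok → permitted
[vlju.tzlin] — σ1 onset /vlj/ (2→4→5 rises), coda /∅/ ok; σ2 onset /tzl/ (1→2→4 rises), coda /n/ ok → permitted
[mju] — violates constraint (c): contains banned sequence /mj/ → not permitted

[mju]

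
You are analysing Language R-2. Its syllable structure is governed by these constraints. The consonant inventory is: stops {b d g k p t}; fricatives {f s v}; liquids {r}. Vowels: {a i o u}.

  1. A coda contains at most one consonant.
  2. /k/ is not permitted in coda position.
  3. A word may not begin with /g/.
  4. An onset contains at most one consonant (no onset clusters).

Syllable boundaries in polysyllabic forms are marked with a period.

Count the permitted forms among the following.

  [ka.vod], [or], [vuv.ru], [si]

[ka.vod] — σ1 onset /k/, coda /∅/ ok; σ2 onset /v/, coda /d/ ok → permitted
[or] — σ1 onset /∅/, coda /r/ ok → permitted
[vuv.ru] — σ1 onset /v/, coda /v/ ok; σ2 onset /r/, coda /∅/ ok → permitted
[si] — σ1 onset /s/, coda /∅/ ok → permitted
Permitted: [ka.vod], [or], [vuv.ru], [si] → 4.

4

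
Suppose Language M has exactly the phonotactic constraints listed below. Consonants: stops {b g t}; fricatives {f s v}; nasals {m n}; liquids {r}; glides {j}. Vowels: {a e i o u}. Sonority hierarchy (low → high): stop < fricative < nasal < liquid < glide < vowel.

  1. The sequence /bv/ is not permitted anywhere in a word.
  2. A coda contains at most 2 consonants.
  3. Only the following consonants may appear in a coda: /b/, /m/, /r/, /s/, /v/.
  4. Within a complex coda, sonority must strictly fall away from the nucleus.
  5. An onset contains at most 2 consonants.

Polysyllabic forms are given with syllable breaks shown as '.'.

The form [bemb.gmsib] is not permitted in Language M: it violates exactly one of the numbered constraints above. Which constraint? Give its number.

5

[bemb.gmsib]: syllable 2 onset /gms/ has 3 consonants (> 2).
This is a violation of constraint 5: "An onset contains at most 2 consonants."
The remaining constraints (1, 2, 3, 4) are satisfied.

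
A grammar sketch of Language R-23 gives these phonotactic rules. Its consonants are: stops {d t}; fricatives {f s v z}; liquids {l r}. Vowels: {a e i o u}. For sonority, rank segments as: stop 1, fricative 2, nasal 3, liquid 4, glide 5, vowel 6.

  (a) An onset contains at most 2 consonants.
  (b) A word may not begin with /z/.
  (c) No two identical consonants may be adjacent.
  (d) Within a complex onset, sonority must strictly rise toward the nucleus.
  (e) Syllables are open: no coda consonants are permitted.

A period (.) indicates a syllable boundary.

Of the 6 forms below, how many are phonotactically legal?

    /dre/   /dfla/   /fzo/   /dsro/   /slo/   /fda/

/dre/ — σ1 onset /dr/ (1→4 rises), coda /∅/ ok → phonotactically legal
/dfla/ — violates constraint (a): syllable 1 onset /dfl/ has 3 consonants (> 2) → phonotactically illegal
/fzo/ — violates constraint (d): syllable 1 onset /fz/: /f/ (fricative, 2) → /z/ (fricative, 2) does not rise → phonotactically illegal
/dsro/ — violates constraint (a): syllable 1 onset /dsr/ has 3 consonants (> 2) → phonotactically illegal
/slo/ — σ1 onset /sl/ (2→4 rises), coda /∅/ ok → phonotactically legal
/fda/ — violates constraint (d): syllable 1 onset /fd/: /f/ (fricative, 2) → /d/ (stop, 1) does not rise → phonotactically illegal
Phonotactically legal: /dre/, /slo/ → 2.

2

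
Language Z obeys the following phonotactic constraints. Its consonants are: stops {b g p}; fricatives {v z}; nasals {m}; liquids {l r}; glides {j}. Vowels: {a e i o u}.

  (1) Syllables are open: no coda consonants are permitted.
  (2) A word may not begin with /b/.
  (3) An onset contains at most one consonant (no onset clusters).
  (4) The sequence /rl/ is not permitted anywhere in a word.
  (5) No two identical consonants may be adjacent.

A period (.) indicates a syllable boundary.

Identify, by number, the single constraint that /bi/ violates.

2

/bi/: word begins with /b/.
This is a violation of constraint 2: "A word may not begin with /b/."
The remaining constraints (1, 3, 4, 5) are satisfied.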